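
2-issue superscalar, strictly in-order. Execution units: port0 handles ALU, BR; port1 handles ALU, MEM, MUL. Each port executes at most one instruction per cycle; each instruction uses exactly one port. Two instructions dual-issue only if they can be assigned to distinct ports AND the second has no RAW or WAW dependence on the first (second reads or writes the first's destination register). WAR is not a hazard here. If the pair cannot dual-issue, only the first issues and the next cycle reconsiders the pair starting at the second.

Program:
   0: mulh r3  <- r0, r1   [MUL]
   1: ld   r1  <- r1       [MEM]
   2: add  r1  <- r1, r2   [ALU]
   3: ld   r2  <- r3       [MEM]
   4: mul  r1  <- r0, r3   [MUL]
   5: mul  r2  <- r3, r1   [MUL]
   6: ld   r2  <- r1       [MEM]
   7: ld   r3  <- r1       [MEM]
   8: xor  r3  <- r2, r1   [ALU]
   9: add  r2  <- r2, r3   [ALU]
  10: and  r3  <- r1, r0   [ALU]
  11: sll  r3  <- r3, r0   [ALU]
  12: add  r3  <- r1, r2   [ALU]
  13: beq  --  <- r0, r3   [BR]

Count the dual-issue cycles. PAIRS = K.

PAIRS = 2

#0 head=0: mulh.MUL i0 no-port MUL/MEM
#1 head=1: ld.MEM i1 RAW+WAW r1
#2 head=2: add.ALU ld.MEM i2&i3 2-wide
#3 head=4: mul.MUL i4 no-port MUL/MUL
#4 head=5: mul.MUL i5 no-port MUL/MEM
#5 head=6: ld.MEM i6 no-port MEM/MEM
#6 head=7: ld.MEM i7 WAW r3
#7 head=8: xor.ALU i8 RAW r3
#8 head=9: add.ALU and.ALU i9&i10 2-wide
#9 head=11: sll.ALU i11 WAW r3
#10 head=12: add.ALU i12 RAW r3
#11 head=13: beq.BR i13 tail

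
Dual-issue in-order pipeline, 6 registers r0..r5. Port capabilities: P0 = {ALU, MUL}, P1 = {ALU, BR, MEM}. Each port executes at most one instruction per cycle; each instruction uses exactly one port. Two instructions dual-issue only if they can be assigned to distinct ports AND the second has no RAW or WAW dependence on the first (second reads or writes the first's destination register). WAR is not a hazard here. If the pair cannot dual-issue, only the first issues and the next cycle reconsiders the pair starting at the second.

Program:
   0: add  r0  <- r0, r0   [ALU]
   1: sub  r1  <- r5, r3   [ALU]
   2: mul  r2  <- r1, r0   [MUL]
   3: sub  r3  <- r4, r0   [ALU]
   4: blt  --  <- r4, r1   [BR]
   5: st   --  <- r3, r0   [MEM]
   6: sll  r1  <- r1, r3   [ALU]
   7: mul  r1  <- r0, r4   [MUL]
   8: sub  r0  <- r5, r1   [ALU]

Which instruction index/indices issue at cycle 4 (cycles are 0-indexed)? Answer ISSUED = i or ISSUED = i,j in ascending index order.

ISSUED = 7

c0: i0&i1 add.ALU/sub.ALU  pair
c1: i2&i3 mul.MUL/sub.ALU  pair
c2: i4 blt.BR  no-port BR/MEM
c3: i5&i6 st.MEM/sll.ALU  pair
c4: i7 mul.MUL  RAW r1
c5: i8 sub.ALU  tail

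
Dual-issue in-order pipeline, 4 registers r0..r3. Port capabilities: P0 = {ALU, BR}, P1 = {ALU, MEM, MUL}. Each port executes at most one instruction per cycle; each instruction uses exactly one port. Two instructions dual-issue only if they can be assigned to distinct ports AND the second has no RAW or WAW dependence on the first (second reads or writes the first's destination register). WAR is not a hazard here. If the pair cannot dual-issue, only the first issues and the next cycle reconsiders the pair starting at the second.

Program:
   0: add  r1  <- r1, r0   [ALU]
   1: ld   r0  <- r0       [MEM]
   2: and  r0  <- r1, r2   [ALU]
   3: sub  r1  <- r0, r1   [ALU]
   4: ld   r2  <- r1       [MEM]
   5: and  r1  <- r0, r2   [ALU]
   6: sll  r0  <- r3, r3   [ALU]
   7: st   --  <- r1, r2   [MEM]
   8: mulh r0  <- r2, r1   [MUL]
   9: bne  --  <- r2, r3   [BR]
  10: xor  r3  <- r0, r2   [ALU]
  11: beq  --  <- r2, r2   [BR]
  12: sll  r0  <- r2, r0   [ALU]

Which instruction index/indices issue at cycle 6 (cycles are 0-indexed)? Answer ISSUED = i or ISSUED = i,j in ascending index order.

ISSUED = 8,9

[0] i0&i1  add/ld  -- pair
[1] i2  and  -- RAW r0
[2] i3  sub  -- RAW r1
[3] i4  ld  -- RAW r2
[4] i5&i6  and/sll  -- pair
[5] i7  st  -- no-port MEM/MUL
[6] i8&i9  mulh/bne  -- pair
[7] i10&i11  xor/beq  -- pair
[8] i12  sll  -- tail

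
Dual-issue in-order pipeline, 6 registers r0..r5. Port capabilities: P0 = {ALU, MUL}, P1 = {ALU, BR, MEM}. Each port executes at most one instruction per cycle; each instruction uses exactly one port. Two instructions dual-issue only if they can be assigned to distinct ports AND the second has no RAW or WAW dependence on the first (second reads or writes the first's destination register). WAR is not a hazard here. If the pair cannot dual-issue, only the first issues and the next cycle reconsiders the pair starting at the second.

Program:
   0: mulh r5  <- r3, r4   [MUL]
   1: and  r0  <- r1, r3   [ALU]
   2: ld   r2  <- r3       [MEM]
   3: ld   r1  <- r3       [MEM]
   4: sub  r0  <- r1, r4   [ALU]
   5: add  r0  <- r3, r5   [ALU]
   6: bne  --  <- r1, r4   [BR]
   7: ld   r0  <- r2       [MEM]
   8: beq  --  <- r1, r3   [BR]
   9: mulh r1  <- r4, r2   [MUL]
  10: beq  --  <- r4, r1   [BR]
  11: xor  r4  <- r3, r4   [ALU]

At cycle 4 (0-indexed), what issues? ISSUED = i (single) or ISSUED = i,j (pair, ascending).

ISSUED = 5,6

c0: i0+i1 mulh.MUL and.ALU  dual
c1: i2 ld.MEM  no-port MEM/MEM
c2: i3 ld.MEM  RAW r1
c3: i4 sub.ALU  WAW r0
c4: i5+i6 add.ALU bne.BR  dual
c5: i7 ld.MEM  no-port MEM/BR
c6: i8+i9 beq.BR mulh.MUL  dual
c7: i10+i11 beq.BR xor.ALU  dual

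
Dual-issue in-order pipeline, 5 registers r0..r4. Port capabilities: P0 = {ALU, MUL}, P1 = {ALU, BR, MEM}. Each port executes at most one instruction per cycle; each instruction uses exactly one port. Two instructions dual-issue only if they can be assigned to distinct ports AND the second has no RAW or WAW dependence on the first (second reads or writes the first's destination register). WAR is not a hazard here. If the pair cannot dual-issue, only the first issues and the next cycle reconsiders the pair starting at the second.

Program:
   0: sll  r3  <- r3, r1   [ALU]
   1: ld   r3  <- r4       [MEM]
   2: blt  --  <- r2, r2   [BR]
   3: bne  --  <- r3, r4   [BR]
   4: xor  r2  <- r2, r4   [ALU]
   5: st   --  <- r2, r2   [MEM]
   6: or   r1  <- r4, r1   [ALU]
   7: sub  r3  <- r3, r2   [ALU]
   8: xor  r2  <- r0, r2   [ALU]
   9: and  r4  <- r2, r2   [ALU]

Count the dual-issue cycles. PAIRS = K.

PAIRS = 3

0. sll @i0  | WAW r3
1. ld @i1  | no-port MEM/BR
2. blt @i2  | no-port BR/BR
3. bne/xor @i3,i4  | dual
4. st/or @i5,i6  | dual
5. sub/xor @i7,i8  | dual
6. and @i9  | tail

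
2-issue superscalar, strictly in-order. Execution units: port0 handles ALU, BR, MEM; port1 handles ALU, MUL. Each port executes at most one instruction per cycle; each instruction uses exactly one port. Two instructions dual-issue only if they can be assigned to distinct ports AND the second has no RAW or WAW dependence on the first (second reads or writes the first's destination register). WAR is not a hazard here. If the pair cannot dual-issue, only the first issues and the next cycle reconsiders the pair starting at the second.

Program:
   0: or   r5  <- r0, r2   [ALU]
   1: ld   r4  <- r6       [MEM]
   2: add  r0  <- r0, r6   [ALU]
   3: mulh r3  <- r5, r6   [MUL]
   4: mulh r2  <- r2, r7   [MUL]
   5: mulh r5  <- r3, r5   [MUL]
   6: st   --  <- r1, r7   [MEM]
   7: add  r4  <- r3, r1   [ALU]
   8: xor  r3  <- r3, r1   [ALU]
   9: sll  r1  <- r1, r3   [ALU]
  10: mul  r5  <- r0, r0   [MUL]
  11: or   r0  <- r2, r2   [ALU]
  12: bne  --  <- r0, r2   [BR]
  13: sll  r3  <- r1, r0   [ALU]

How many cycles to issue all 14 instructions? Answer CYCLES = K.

  cy0 -> i0,i1 (or ld) 2-wide
  cy1 -> i2,i3 (add mulh) 2-wide
  cy2 -> i4 (mulh) no-port MUL/MUL
  cy3 -> i5,i6 (mulh st) 2-wide
  cy4 -> i7,i8 (add xor) 2-wide
  cy5 -> i9,i10 (sll mul) 2-wide
  cy6 -> i11 (or) RAW r0
  cy7 -> i12,i13 (bne sll) 2-wide

CYCLES = 8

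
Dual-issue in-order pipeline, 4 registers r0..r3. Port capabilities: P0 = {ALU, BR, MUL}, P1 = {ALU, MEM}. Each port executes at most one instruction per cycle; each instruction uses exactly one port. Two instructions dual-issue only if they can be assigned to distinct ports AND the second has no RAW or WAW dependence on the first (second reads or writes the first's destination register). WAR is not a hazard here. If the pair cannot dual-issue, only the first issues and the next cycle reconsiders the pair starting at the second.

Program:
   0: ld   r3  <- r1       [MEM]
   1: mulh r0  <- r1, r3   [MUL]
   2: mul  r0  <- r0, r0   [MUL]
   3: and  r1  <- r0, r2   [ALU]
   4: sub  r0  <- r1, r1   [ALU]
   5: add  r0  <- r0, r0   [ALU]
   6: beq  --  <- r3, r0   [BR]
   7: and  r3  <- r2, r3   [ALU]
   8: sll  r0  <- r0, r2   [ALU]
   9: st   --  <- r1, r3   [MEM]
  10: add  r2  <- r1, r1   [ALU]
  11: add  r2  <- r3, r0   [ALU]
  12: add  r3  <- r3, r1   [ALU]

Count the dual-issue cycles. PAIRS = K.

PAIRS = 3

[0] i0  ld.MEM  -- RAW r3
[1] i1  mulh.MUL  -- no-port MUL/MUL
[2] i2  mul.MUL  -- RAW r0
[3] i3  and.ALU  -- RAW r1
[4] i4  sub.ALU  -- RAW+WAW r0
[5] i5  add.ALU  -- RAW r0
[6] i6,i7  beq.BR+and.ALU  -- dual
[7] i8,i9  sll.ALU+st.MEM  -- dual
[8] i10  add.ALU  -- WAW r2
[9] i11,i12  add.ALU+add.ALU  -- dual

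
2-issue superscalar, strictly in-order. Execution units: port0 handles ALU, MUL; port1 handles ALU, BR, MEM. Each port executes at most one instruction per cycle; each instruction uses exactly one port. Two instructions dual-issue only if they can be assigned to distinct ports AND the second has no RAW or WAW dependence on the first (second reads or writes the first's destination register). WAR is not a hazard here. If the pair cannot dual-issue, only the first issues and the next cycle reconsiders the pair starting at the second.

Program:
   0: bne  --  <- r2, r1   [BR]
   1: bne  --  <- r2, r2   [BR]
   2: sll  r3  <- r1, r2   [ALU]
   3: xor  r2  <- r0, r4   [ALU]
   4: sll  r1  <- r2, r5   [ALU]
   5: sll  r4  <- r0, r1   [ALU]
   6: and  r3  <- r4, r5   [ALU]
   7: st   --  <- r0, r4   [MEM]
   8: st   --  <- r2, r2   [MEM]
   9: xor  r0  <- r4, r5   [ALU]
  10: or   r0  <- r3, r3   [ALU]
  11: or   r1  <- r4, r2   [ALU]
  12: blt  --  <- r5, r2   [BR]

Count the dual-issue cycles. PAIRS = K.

0. bne @i0  | no-port BR/BR
1. bne/sll @i1,i2  | 2-wide
2. xor @i3  | RAW r2
3. sll @i4  | RAW r1
4. sll @i5  | RAW r4
5. and/st @i6,i7  | 2-wide
6. st/xor @i8,i9  | 2-wide
7. or/or @i10,i11  | 2-wide
8. blt @i12  | tail

PAIRS = 4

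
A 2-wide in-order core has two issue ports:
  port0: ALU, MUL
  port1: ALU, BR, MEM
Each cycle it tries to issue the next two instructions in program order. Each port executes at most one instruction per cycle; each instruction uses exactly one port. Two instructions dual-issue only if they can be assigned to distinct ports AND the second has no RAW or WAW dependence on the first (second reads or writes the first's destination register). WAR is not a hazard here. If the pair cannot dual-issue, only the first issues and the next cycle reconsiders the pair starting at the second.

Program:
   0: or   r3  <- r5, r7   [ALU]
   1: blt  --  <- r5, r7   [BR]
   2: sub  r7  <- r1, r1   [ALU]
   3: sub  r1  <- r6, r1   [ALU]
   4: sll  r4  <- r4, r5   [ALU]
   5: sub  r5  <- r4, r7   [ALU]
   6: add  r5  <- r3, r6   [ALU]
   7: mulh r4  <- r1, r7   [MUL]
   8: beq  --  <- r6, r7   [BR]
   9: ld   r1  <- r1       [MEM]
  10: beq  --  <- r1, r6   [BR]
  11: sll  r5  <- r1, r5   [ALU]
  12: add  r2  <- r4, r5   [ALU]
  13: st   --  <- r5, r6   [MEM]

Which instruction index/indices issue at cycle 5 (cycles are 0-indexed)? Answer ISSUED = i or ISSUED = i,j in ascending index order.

#0 head=0: or.ALU;blt.BR i0,i1 2-wide
#1 head=2: sub.ALU;sub.ALU i2,i3 2-wide
#2 head=4: sll.ALU i4 RAW r4
#3 head=5: sub.ALU i5 WAW r5
#4 head=6: add.ALU;mulh.MUL i6,i7 2-wide
#5 head=8: beq.BR i8 no-port BR/MEM
#6 head=9: ld.MEM i9 no-port MEM/BR
#7 head=10: beq.BR;sll.ALU i10,i11 2-wide
#8 head=12: add.ALU;st.MEM i12,i13 2-wide

ISSUED = 8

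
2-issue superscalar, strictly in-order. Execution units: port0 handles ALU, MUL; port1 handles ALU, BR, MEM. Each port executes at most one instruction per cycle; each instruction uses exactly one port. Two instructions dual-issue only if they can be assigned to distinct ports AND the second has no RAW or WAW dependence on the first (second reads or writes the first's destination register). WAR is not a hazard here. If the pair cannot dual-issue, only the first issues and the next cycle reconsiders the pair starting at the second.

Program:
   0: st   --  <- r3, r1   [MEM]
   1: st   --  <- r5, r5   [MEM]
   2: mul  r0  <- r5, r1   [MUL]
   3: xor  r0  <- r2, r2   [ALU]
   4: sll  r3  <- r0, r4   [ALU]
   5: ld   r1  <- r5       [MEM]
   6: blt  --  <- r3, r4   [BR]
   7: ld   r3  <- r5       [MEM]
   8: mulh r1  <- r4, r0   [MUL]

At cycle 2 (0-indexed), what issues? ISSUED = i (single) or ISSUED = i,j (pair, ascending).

[0] i0  st.MEM  -- no-port MEM/MEM
[1] i1,i2  st.MEM/mul.MUL  -- pair
[2] i3  xor.ALU  -- RAW r0
[3] i4,i5  sll.ALU/ld.MEM  -- pair
[4] i6  blt.BR  -- no-port BR/MEM
[5] i7,i8  ld.MEM/mulh.MUL  -- pair

ISSUED = 3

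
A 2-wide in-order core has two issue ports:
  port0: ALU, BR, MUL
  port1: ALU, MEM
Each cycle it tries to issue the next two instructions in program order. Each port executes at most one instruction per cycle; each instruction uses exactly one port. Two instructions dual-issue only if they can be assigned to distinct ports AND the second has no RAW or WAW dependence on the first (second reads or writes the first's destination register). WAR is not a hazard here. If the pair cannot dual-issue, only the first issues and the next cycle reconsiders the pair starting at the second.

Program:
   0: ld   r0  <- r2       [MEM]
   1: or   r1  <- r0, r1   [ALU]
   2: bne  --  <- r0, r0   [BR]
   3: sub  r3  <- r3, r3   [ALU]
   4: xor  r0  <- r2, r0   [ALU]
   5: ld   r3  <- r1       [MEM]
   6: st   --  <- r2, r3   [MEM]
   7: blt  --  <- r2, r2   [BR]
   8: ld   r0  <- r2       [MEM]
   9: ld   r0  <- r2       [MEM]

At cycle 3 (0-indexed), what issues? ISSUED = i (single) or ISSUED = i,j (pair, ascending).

t=0 i0:ld.MEM ; RAW r0
t=1 i1&i2:or.ALU;bne.BR ; pair
t=2 i3&i4:sub.ALU;xor.ALU ; pair
t=3 i5:ld.MEM ; no-port MEM/MEM
t=4 i6&i7:st.MEM;blt.BR ; pair
t=5 i8:ld.MEM ; no-port MEM/MEM
t=6 i9:ld.MEM ; tail

ISSUED = 5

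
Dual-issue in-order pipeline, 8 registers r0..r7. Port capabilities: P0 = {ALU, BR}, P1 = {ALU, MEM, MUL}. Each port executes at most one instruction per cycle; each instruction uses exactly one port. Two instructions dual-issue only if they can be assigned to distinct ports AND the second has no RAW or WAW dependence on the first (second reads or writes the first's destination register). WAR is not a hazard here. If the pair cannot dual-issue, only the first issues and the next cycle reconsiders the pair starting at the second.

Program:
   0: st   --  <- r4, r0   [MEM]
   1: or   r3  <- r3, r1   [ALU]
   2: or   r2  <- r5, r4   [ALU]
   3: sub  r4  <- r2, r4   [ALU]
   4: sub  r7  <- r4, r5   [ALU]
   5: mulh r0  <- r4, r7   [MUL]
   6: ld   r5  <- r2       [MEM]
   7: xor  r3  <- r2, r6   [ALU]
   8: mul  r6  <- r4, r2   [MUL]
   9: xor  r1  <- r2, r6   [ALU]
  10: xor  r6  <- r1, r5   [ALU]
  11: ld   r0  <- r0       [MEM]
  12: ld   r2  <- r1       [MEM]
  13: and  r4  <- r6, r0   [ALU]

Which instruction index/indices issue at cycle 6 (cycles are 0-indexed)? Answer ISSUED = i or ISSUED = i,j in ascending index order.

0. st.MEM/or.ALU @i0&i1  | dual
1. or.ALU @i2  | RAW r2
2. sub.ALU @i3  | RAW r4
3. sub.ALU @i4  | RAW r7
4. mulh.MUL @i5  | no-port MUL/MEM
5. ld.MEM/xor.ALU @i6&i7  | dual
6. mul.MUL @i8  | RAW r6
7. xor.ALU @i9  | RAW r1
8. xor.ALU/ld.MEM @i10&i11  | dual
9. ld.MEM/and.ALU @i12&i13  | dual

ISSUED = 8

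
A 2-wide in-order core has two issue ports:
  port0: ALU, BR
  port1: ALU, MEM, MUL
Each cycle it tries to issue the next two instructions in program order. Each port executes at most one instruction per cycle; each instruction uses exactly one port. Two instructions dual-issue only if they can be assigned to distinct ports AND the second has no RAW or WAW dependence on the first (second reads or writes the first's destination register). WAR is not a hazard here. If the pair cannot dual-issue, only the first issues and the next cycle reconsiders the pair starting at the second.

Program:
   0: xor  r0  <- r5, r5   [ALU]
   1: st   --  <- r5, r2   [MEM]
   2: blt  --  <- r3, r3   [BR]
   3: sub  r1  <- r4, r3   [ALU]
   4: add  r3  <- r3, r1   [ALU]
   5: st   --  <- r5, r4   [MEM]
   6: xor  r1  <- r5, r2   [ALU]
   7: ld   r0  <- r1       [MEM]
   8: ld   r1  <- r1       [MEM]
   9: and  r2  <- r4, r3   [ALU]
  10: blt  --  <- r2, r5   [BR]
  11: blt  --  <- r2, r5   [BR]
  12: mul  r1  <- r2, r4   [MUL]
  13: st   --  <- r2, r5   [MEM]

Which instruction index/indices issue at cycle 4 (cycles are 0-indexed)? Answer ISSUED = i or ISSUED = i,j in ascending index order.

c0: i0+i1 xor.ALU;st.MEM  2-wide
c1: i2+i3 blt.BR;sub.ALU  2-wide
c2: i4+i5 add.ALU;st.MEM  2-wide
c3: i6 xor.ALU  RAW r1
c4: i7 ld.MEM  no-port MEM/MEM
c5: i8+i9 ld.MEM;and.ALU  2-wide
c6: i10 blt.BR  no-port BR/BR
c7: i11+i12 blt.BR;mul.MUL  2-wide
c8: i13 st.MEM  tail

ISSUED = 7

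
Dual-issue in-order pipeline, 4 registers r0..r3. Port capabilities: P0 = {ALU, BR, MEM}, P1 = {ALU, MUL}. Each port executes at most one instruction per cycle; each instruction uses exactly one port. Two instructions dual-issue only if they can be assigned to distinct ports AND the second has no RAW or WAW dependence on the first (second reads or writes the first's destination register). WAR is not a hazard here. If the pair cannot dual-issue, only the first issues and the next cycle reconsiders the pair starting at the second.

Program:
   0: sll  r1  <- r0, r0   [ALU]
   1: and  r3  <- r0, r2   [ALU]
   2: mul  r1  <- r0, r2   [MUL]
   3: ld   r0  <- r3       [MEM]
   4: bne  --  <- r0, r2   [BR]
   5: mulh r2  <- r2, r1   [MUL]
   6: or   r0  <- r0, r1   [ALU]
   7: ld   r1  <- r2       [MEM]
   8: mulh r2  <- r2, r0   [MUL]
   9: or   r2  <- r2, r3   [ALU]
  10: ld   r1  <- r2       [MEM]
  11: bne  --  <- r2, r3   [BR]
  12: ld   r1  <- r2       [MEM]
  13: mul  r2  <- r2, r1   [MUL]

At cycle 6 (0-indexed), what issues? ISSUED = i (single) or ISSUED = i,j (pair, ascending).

ISSUED = 10

t=0 i0&i1:sll/and ; dual
t=1 i2&i3:mul/ld ; dual
t=2 i4&i5:bne/mulh ; dual
t=3 i6&i7:or/ld ; dual
t=4 i8:mulh ; RAW+WAW r2
t=5 i9:or ; RAW r2
t=6 i10:ld ; no-port MEM/BR
t=7 i11:bne ; no-port BR/MEM
t=8 i12:ld ; RAW r1
t=9 i13:mul ; tail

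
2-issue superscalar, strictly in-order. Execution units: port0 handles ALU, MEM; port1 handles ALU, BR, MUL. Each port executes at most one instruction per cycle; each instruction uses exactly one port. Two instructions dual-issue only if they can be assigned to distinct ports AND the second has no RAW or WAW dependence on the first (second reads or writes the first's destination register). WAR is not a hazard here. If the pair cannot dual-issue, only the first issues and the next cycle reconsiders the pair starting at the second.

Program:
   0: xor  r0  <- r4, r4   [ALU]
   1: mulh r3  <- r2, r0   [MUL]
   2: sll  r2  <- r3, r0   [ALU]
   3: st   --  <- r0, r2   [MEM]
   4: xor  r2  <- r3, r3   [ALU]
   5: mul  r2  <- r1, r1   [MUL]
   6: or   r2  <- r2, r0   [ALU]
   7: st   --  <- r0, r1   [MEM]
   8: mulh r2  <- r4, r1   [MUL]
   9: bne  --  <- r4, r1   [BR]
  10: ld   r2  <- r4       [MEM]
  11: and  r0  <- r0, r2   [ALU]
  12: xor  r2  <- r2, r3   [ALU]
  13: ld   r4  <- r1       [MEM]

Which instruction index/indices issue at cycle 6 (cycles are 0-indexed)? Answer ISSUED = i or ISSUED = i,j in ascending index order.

ISSUED = 8

  cy0 -> i0 (xor) RAW r0
  cy1 -> i1 (mulh) RAW r3
  cy2 -> i2 (sll) RAW r2
  cy3 -> i3/i4 (st+xor) dual
  cy4 -> i5 (mul) RAW+WAW r2
  cy5 -> i6/i7 (or+st) dual
  cy6 -> i8 (mulh) no-port MUL/BR
  cy7 -> i9/i10 (bne+ld) dual
  cy8 -> i11/i12 (and+xor) dual
  cy9 -> i13 (ld) tail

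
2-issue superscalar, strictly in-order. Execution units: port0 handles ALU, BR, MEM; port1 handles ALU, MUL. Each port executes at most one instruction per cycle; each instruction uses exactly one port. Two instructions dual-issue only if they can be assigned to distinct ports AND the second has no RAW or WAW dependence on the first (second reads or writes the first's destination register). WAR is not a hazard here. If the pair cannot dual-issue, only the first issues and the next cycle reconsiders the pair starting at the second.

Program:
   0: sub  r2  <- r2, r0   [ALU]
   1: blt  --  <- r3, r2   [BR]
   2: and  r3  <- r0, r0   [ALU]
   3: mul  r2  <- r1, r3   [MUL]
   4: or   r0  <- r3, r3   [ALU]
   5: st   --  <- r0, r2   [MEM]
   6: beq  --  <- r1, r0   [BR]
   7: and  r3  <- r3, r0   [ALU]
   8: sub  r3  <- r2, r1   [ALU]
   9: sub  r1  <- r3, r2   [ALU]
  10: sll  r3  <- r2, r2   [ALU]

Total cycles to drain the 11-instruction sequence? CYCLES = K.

CYCLES = 7

#0 head=0: sub.ALU i0 RAW r2
#1 head=1: blt.BR/and.ALU i1/i2 2-wide
#2 head=3: mul.MUL/or.ALU i3/i4 2-wide
#3 head=5: st.MEM i5 no-port MEM/BR
#4 head=6: beq.BR/and.ALU i6/i7 2-wide
#5 head=8: sub.ALU i8 RAW r3
#6 head=9: sub.ALU/sll.ALU i9/i10 2-wide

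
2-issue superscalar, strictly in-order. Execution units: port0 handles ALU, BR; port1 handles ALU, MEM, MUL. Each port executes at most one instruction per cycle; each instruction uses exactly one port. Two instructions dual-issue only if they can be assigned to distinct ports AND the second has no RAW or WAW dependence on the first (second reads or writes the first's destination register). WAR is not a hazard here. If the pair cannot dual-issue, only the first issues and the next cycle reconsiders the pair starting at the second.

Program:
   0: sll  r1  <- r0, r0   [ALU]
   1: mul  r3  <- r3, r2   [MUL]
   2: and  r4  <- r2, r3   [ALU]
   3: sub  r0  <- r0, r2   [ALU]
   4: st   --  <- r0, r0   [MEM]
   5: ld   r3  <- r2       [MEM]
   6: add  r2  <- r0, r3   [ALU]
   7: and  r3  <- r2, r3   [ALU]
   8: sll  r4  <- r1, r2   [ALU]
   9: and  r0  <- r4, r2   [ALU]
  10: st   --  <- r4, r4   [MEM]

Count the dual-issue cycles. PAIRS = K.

PAIRS = 4

[0] i0/i1  sll mul  -- pair
[1] i2/i3  and sub  -- pair
[2] i4  st  -- no-port MEM/MEM
[3] i5  ld  -- RAW r3
[4] i6  add  -- RAW r2
[5] i7/i8  and sll  -- pair
[6] i9/i10  and st  -- pair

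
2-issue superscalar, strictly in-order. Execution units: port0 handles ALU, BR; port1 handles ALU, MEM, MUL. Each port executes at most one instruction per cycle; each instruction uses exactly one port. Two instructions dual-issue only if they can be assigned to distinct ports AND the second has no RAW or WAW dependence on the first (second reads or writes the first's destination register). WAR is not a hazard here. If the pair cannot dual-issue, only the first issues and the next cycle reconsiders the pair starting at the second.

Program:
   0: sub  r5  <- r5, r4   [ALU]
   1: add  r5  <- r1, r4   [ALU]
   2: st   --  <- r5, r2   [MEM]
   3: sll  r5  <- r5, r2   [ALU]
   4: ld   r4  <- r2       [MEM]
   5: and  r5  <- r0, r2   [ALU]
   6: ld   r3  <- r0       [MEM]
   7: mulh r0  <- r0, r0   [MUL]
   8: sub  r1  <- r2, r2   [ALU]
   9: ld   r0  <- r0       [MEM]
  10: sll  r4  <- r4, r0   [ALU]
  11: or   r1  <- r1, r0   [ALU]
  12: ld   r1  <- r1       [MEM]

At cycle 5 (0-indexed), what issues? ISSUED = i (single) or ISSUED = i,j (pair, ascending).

  cy0 -> i0 (sub.ALU) WAW r5
  cy1 -> i1 (add.ALU) RAW r5
  cy2 -> i2+i3 (st.MEM/sll.ALU) pair
  cy3 -> i4+i5 (ld.MEM/and.ALU) pair
  cy4 -> i6 (ld.MEM) no-port MEM/MUL
  cy5 -> i7+i8 (mulh.MUL/sub.ALU) pair
  cy6 -> i9 (ld.MEM) RAW r0
  cy7 -> i10+i11 (sll.ALU/or.ALU) pair
  cy8 -> i12 (ld.MEM) tail

ISSUED = 7,8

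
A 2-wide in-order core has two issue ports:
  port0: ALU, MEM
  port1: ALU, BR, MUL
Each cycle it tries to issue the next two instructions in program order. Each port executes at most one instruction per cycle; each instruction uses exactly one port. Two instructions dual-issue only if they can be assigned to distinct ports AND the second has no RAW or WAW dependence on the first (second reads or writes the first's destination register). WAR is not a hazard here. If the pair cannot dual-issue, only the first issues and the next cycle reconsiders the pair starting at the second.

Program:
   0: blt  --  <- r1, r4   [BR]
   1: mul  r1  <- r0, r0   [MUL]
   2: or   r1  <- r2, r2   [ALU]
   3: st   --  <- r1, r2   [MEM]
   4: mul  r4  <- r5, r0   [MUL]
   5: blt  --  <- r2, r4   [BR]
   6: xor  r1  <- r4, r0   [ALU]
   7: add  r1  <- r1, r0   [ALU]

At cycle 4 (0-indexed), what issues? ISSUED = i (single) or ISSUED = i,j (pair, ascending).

ISSUED = 5,6

t=0 i0:blt.BR ; no-port BR/MUL
t=1 i1:mul.MUL ; WAW r1
t=2 i2:or.ALU ; RAW r1
t=3 i3/i4:st.MEM+mul.MUL ; pair
t=4 i5/i6:blt.BR+xor.ALU ; pair
t=5 i7:add.ALU ; tail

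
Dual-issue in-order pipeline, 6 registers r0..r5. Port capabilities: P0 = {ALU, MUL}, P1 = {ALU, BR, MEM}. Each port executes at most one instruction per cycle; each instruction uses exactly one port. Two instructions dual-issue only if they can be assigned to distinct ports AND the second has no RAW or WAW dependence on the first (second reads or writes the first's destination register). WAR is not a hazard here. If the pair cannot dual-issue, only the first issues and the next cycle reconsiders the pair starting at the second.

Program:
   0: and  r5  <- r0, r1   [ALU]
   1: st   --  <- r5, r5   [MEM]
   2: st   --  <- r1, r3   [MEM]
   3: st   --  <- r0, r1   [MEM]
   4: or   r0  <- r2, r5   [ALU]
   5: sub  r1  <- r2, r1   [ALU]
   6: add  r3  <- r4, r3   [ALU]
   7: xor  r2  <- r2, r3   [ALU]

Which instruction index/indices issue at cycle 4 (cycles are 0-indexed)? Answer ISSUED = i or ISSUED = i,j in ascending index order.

[0] i0  and.ALU  -- RAW r5
[1] i1  st.MEM  -- no-port MEM/MEM
[2] i2  st.MEM  -- no-port MEM/MEM
[3] i3+i4  st.MEM+or.ALU  -- dual
[4] i5+i6  sub.ALU+add.ALU  -- dual
[5] i7  xor.ALU  -- tail

ISSUED = 5,6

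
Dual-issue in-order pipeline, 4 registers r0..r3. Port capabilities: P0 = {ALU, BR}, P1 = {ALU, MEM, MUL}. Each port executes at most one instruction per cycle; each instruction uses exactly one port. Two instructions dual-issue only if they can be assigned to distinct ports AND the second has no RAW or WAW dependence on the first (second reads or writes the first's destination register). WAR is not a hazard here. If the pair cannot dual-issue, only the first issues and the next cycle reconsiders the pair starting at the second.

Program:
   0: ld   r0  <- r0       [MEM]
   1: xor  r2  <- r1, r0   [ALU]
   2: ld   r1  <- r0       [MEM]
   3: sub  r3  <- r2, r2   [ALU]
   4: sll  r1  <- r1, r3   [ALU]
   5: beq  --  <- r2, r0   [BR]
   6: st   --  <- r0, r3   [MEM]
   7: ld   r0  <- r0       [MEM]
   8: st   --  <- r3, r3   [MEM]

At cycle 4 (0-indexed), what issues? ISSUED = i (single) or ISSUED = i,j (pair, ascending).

c0: i0 ld  RAW r0
c1: i1+i2 xor;ld  dual
c2: i3 sub  RAW r3
c3: i4+i5 sll;beq  dual
c4: i6 st  no-port MEM/MEM
c5: i7 ld  no-port MEM/MEM
c6: i8 st  tail

ISSUED = 6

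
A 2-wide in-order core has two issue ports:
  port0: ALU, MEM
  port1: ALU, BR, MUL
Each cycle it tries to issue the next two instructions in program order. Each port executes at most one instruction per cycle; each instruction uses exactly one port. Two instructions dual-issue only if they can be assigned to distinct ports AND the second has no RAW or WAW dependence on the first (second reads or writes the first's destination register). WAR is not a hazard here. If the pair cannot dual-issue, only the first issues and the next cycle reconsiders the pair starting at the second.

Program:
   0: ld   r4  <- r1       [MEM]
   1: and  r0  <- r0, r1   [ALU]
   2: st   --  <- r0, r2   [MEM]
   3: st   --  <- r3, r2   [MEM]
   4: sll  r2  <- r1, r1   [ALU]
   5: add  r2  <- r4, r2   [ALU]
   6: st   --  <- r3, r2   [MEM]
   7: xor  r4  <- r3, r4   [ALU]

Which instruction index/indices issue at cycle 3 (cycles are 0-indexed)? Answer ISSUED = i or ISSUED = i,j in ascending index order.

ISSUED = 5

0. ld;and @i0/i1  | pair
1. st @i2  | no-port MEM/MEM
2. st;sll @i3/i4  | pair
3. add @i5  | RAW r2
4. st;xor @i6/i7  | pair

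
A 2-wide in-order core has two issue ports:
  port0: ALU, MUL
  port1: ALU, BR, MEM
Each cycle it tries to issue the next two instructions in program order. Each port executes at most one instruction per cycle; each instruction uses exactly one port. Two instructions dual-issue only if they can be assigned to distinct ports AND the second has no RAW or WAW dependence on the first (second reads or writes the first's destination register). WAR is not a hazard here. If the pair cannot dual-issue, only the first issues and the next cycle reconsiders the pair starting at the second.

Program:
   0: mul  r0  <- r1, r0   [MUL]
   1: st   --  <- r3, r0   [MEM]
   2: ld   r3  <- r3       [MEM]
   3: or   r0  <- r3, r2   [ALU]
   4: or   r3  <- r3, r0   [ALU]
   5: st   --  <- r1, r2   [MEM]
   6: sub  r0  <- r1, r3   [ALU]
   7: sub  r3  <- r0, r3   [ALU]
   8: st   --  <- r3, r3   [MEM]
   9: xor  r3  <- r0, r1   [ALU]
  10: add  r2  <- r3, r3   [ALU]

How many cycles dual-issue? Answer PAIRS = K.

PAIRS = 2

t=0 i0:mul ; RAW r0
t=1 i1:st ; no-port MEM/MEM
t=2 i2:ld ; RAW r3
t=3 i3:or ; RAW r0
t=4 i4&i5:or/st ; 2-wide
t=5 i6:sub ; RAW r0
t=6 i7:sub ; RAW r3
t=7 i8&i9:st/xor ; 2-wide
t=8 i10:add ; tail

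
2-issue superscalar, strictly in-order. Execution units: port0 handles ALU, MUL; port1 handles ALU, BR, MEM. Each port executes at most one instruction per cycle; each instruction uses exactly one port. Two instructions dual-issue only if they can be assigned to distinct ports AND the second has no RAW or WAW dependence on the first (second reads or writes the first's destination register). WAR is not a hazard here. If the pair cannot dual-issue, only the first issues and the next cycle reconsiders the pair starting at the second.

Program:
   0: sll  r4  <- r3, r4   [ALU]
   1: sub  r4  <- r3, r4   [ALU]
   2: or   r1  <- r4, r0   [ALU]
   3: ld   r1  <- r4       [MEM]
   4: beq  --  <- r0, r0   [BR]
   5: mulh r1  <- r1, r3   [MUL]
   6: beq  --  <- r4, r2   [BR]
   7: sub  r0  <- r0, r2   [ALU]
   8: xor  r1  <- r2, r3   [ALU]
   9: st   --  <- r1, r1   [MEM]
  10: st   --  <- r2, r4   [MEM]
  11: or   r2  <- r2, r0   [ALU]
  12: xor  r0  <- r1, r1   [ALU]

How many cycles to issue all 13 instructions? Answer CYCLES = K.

CYCLES = 10

c0: i0 sll  RAW+WAW r4
c1: i1 sub  RAW r4
c2: i2 or  WAW r1
c3: i3 ld  no-port MEM/BR
c4: i4/i5 beq;mulh  pair
c5: i6/i7 beq;sub  pair
c6: i8 xor  RAW r1
c7: i9 st  no-port MEM/MEM
c8: i10/i11 st;or  pair
c9: i12 xor  tail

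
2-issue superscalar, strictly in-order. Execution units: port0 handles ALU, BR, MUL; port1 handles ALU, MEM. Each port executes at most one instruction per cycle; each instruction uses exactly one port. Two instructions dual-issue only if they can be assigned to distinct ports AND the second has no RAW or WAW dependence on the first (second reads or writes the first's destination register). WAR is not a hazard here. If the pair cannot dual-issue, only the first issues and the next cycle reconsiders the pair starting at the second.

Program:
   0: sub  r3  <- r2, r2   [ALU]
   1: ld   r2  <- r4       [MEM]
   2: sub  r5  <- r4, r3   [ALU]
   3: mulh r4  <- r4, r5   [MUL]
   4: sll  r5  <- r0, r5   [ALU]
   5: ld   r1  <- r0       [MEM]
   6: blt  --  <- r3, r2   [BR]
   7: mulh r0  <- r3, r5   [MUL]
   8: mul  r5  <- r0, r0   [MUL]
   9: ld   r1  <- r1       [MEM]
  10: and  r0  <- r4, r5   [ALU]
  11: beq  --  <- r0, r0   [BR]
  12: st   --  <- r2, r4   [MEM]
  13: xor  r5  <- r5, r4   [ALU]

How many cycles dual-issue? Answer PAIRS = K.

0. sub;ld @i0+i1  | 2-wide
1. sub @i2  | RAW r5
2. mulh;sll @i3+i4  | 2-wide
3. ld;blt @i5+i6  | 2-wide
4. mulh @i7  | no-port MUL/MUL
5. mul;ld @i8+i9  | 2-wide
6. and @i10  | RAW r0
7. beq;st @i11+i12  | 2-wide
8. xor @i13  | tail

PAIRS = 5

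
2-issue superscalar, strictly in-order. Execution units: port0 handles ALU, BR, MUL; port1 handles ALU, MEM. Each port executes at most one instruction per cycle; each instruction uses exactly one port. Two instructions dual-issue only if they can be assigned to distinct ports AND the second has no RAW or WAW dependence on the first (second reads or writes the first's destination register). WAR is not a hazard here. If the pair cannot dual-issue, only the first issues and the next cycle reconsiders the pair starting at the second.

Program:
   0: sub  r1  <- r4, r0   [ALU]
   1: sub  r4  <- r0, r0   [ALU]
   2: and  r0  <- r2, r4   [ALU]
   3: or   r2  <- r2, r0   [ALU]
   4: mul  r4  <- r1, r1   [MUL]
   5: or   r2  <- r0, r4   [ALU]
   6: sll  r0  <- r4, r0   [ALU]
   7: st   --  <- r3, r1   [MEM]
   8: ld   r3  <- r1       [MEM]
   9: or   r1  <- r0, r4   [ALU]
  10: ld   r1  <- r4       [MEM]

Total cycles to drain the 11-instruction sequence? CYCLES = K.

t=0 i0,i1:sub.ALU+sub.ALU ; pair
t=1 i2:and.ALU ; RAW r0
t=2 i3,i4:or.ALU+mul.MUL ; pair
t=3 i5,i6:or.ALU+sll.ALU ; pair
t=4 i7:st.MEM ; no-port MEM/MEM
t=5 i8,i9:ld.MEM+or.ALU ; pair
t=6 i10:ld.MEM ; tail

CYCLES = 7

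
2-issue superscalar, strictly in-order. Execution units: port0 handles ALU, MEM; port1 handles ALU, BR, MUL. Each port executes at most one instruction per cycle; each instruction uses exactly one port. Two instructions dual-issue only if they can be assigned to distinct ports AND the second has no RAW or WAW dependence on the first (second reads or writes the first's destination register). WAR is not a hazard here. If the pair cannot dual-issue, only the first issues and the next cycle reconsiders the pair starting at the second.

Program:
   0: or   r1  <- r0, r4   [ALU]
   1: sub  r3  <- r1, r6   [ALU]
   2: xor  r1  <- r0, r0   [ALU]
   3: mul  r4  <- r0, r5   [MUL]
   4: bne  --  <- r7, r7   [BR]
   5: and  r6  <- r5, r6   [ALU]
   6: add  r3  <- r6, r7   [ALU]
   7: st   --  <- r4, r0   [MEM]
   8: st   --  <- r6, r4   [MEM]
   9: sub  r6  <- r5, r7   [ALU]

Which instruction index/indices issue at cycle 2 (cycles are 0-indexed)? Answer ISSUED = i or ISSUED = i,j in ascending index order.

  cy0 -> i0 (or) RAW r1
  cy1 -> i1+i2 (sub;xor) 2-wide
  cy2 -> i3 (mul) no-port MUL/BR
  cy3 -> i4+i5 (bne;and) 2-wide
  cy4 -> i6+i7 (add;st) 2-wide
  cy5 -> i8+i9 (st;sub) 2-wide

ISSUED = 3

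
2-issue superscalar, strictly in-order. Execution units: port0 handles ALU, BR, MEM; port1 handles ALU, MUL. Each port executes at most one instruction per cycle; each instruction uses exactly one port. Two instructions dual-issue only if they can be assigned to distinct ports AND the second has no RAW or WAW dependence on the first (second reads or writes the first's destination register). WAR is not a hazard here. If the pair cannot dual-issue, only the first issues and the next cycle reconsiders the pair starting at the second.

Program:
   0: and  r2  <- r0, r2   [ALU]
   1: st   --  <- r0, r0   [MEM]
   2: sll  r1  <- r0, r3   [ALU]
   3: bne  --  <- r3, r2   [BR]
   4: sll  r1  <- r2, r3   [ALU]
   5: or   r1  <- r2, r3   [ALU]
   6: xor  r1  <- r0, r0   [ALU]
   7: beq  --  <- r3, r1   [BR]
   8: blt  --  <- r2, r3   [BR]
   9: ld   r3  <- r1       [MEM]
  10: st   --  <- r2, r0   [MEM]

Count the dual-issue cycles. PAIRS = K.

PAIRS = 2

t=0 i0+i1:and.ALU/st.MEM ; 2-wide
t=1 i2+i3:sll.ALU/bne.BR ; 2-wide
t=2 i4:sll.ALU ; WAW r1
t=3 i5:or.ALU ; WAW r1
t=4 i6:xor.ALU ; RAW r1
t=5 i7:beq.BR ; no-port BR/BR
t=6 i8:blt.BR ; no-port BR/MEM
t=7 i9:ld.MEM ; no-port MEM/MEM
t=8 i10:st.MEM ; tail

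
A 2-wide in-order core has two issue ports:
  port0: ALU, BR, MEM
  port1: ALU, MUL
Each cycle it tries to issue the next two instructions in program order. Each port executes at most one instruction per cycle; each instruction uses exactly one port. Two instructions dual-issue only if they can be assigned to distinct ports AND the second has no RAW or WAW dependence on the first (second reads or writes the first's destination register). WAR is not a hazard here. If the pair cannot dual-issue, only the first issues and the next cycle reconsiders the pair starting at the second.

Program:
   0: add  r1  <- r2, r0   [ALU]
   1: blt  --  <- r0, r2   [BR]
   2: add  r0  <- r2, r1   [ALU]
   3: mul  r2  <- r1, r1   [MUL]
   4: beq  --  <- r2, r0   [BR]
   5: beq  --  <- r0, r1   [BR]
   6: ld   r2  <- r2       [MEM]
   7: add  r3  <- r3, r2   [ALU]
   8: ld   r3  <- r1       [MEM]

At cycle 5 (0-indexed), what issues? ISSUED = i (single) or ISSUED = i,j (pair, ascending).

ISSUED = 7

t=0 i0/i1:add/blt ; 2-wide
t=1 i2/i3:add/mul ; 2-wide
t=2 i4:beq ; no-port BR/BR
t=3 i5:beq ; no-port BR/MEM
t=4 i6:ld ; RAW r2
t=5 i7:add ; WAW r3
t=6 i8:ld ; tail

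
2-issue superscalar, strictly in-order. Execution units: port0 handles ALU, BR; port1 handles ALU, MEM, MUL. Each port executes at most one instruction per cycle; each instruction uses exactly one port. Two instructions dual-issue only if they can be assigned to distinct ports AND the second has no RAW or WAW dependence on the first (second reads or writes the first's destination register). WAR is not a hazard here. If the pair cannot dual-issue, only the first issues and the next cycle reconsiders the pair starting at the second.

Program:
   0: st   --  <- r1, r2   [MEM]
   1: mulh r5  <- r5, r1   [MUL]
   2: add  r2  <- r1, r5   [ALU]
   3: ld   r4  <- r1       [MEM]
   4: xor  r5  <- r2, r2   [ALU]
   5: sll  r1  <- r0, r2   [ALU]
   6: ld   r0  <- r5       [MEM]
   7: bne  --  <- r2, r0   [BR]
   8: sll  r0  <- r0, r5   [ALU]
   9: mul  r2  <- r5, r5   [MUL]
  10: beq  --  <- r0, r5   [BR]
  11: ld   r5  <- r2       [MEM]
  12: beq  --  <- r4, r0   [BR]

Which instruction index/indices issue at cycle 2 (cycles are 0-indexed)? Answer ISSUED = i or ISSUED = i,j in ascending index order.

t=0 i0:st.MEM ; no-port MEM/MUL
t=1 i1:mulh.MUL ; RAW r5
t=2 i2,i3:add.ALU;ld.MEM ; 2-wide
t=3 i4,i5:xor.ALU;sll.ALU ; 2-wide
t=4 i6:ld.MEM ; RAW r0
t=5 i7,i8:bne.BR;sll.ALU ; 2-wide
t=6 i9,i10:mul.MUL;beq.BR ; 2-wide
t=7 i11,i12:ld.MEM;beq.BR ; 2-wide

ISSUED = 2,3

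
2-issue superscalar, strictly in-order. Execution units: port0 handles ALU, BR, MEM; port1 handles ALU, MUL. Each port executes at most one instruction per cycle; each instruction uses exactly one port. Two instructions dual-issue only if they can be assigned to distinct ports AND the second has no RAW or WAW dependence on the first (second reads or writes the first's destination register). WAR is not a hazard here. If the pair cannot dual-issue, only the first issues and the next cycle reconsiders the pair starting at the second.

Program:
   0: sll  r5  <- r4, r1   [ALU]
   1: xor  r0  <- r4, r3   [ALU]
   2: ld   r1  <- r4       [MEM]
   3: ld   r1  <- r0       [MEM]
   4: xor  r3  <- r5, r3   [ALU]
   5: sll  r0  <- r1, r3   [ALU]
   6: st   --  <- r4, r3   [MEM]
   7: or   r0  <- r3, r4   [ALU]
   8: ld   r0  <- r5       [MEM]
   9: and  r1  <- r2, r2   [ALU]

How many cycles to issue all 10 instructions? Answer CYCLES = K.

CYCLES = 6

0. sll;xor @i0+i1  | 2-wide
1. ld @i2  | no-port MEM/MEM
2. ld;xor @i3+i4  | 2-wide
3. sll;st @i5+i6  | 2-wide
4. or @i7  | WAW r0
5. ld;and @i8+i9  | 2-wide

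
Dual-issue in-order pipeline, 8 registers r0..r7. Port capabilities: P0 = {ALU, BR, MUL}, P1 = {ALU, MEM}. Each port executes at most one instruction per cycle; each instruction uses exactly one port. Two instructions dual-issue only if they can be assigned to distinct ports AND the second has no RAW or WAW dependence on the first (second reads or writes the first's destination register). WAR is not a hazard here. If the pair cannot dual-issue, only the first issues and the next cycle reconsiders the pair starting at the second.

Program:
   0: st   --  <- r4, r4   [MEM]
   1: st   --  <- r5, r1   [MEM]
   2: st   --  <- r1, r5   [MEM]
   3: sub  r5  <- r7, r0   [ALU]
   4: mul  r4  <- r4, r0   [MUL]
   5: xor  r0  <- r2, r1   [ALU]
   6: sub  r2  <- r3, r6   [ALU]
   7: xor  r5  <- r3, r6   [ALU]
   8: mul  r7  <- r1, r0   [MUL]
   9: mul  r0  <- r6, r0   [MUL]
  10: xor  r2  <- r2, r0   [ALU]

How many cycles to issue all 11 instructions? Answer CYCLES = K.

CYCLES = 8

[0] i0  st.MEM  -- no-port MEM/MEM
[1] i1  st.MEM  -- no-port MEM/MEM
[2] i2&i3  st.MEM;sub.ALU  -- 2-wide
[3] i4&i5  mul.MUL;xor.ALU  -- 2-wide
[4] i6&i7  sub.ALU;xor.ALU  -- 2-wide
[5] i8  mul.MUL  -- no-port MUL/MUL
[6] i9  mul.MUL  -- RAW r0
[7] i10  xor.ALU  -- tail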